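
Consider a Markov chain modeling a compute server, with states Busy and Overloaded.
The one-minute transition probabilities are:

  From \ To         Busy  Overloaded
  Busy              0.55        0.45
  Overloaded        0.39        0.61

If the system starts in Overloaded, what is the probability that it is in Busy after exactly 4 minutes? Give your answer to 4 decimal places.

Propagate the distribution vector 4 minutes from Overloaded.
After 0 minutes: (0.0000, 1.0000)
After 1 minute: (0.3900, 0.6100)
After 2 minutes: (0.4524, 0.5476)
After 3 minutes: (0.4624, 0.5376)
After 4 minutes: (0.4640, 0.5360)
P(in Busy after 4 minutes) = 0.4640

0.4640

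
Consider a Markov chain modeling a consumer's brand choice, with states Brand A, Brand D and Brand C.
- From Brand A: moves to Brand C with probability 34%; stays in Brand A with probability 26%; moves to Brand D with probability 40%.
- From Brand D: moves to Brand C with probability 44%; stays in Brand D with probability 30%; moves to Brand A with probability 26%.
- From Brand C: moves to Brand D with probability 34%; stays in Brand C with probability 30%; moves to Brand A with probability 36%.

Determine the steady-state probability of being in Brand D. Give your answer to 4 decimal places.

Let the stationary distribution be π with π = πP and π_1 + π_2 + π_3 = 1.
π_1 = 0.26·π_1 + 0.26·π_2 + 0.36·π_3
π_2 = 0.4·π_1 + 0.3·π_2 + 0.34·π_3
Solving with the normalization constraint gives π = (0.2960, 0.3440, 0.3600).
So the stationary probability of Brand D is 0.3440.

0.3440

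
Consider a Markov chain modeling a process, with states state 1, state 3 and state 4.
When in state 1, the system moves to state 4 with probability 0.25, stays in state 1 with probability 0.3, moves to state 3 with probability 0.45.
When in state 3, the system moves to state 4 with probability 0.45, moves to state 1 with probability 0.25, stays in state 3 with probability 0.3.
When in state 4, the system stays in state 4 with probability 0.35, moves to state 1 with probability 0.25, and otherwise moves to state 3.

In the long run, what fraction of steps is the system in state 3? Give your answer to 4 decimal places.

0.3756

Let the stationary distribution be π with π = πP and π_1 + π_2 + π_3 = 1.
π_1 = 0.3·π_1 + 0.25·π_2 + 0.25·π_3
π_2 = 0.45·π_1 + 0.3·π_2 + 0.4·π_3
Solving with the normalization constraint gives π = (0.2632, 0.3756, 0.3612).
So the stationary probability of state 3 is 0.3756.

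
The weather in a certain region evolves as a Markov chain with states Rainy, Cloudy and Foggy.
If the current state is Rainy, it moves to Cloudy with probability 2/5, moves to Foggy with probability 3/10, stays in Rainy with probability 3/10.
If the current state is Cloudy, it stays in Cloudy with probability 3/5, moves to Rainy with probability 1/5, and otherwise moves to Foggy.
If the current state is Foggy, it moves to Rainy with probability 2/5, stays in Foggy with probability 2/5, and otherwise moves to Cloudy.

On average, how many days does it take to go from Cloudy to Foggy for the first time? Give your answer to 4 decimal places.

Let t(s) be the expected number of days to first reach Foggy from state s, with t(Foggy) = 0. Conditioning on the first day:
t(Rainy) = 1 + 0.3·t(Rainy) + 0.4·t(Cloudy)
t(Cloudy) = 1 + 0.2·t(Rainy) + 0.6·t(Cloudy)
Solving: t(Rainy) = 4.0000, t(Cloudy) = 4.5000.
Expected days from Cloudy to Foggy: 4.5000.

4.5000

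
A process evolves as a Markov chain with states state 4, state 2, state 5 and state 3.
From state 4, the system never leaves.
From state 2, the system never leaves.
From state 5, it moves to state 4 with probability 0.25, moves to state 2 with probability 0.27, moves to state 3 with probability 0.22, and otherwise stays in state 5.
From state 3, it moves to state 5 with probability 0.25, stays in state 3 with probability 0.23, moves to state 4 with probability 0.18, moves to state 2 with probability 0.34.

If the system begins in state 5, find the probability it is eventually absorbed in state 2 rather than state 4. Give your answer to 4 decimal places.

0.5491

Let h(s) be the probability of absorption at state 2 starting from transient state s. Then h(state 2) = 1 and h(state 4) = 0. By first-step analysis:
h(state 5) = 0.25·0 + 0.27·1 + 0.26·h(state 5) + 0.22·h(state 3)
h(state 3) = 0.18·0 + 0.34·1 + 0.25·h(state 5) + 0.23·h(state 3)
Solving: h(state 5) = 0.5491, h(state 3) = 0.6199.
Starting from state 5, the probability is 0.5491.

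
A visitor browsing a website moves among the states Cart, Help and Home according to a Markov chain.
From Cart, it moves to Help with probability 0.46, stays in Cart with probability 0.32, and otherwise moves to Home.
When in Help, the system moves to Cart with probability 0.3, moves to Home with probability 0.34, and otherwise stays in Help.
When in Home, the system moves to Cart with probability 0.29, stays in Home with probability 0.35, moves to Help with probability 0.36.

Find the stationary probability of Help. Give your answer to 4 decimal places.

0.3903

Let the stationary distribution be π with π = πP and π_1 + π_2 + π_3 = 1.
π_1 = 0.32·π_1 + 0.3·π_2 + 0.29·π_3
π_2 = 0.46·π_1 + 0.36·π_2 + 0.36·π_3
Solving with the normalization constraint gives π = (0.3030, 0.3903, 0.3067).
So the stationary probability of Help is 0.3903.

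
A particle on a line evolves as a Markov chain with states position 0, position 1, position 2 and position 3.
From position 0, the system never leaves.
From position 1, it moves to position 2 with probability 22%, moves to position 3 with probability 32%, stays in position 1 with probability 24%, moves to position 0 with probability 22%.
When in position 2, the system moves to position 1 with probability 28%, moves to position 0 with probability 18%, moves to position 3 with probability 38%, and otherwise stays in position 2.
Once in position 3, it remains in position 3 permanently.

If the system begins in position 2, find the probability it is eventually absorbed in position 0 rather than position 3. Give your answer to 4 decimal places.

0.3440

Let h(s) be the probability of absorption at position 0 starting from transient state s. Then h(position 0) = 1 and h(position 3) = 0. By first-step analysis:
h(position 1) = 0.22·1 + 0.24·h(position 1) + 0.22·h(position 2) + 0.32·0
h(position 2) = 0.18·1 + 0.28·h(position 1) + 0.16·h(position 2) + 0.38·0
Solving: h(position 1) = 0.3890, h(position 2) = 0.3440.
Starting from position 2, the probability is 0.3440.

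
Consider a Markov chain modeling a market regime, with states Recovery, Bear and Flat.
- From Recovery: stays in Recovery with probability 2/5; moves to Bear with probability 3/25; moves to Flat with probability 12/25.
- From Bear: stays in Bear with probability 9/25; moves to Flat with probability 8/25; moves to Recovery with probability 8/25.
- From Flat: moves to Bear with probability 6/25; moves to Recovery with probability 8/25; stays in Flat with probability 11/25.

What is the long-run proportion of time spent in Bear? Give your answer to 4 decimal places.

Let the stationary distribution be π with π = πP and π_1 + π_2 + π_3 = 1.
π_1 = 0.4·π_1 + 0.32·π_2 + 0.32·π_3
π_2 = 0.12·π_1 + 0.36·π_2 + 0.24·π_3
Solving with the normalization constraint gives π = (0.3478, 0.2253, 0.4269).
So the stationary probability of Bear is 0.2253.

0.2253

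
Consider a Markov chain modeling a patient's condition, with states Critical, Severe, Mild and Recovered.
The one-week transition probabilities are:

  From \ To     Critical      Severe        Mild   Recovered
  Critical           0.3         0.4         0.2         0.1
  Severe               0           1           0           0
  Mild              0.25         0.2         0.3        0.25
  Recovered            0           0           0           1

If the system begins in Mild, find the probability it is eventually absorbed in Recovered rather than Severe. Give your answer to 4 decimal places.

Let h(s) be the probability of absorption at Recovered starting from transient state s. Then h(Recovered) = 1 and h(Severe) = 0. By first-step analysis:
h(Critical) = 0.3·h(Critical) + 0.4·0 + 0.2·h(Mild) + 0.1·1
h(Mild) = 0.25·h(Critical) + 0.2·0 + 0.3·h(Mild) + 0.25·1
Solving: h(Critical) = 0.2727, h(Mild) = 0.4545.
Starting from Mild, the probability is 0.4545.

0.4545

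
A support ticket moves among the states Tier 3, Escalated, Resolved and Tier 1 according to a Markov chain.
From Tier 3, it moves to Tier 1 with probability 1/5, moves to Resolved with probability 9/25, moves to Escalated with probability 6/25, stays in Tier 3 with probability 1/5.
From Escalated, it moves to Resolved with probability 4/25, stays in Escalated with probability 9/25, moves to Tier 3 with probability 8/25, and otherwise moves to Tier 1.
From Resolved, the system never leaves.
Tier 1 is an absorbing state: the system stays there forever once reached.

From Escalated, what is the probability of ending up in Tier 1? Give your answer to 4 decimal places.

0.4412

Let h(s) be the probability of absorption at Tier 1 starting from transient state s. Then h(Tier 1) = 1 and h(Resolved) = 0. By first-step analysis:
h(Tier 3) = 0.2·h(Tier 3) + 0.24·h(Escalated) + 0.36·0 + 0.2·1
h(Escalated) = 0.32·h(Tier 3) + 0.36·h(Escalated) + 0.16·0 + 0.16·1
Solving: h(Tier 3) = 0.3824, h(Escalated) = 0.4412.
Starting from Escalated, the probability is 0.4412.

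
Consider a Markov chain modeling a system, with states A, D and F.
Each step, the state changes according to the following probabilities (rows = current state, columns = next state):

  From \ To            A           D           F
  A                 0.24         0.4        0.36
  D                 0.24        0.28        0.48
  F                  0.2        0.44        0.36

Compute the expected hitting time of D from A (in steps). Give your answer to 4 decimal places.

2.4131

Let t(s) be the expected number of steps to first reach D from state s, with t(D) = 0. Conditioning on the first step:
t(A) = 1 + 0.24·t(A) + 0.36·t(F)
t(F) = 1 + 0.2·t(A) + 0.36·t(F)
Solving: t(A) = 2.4131, t(F) = 2.3166.
Expected steps from A to D: 2.4131.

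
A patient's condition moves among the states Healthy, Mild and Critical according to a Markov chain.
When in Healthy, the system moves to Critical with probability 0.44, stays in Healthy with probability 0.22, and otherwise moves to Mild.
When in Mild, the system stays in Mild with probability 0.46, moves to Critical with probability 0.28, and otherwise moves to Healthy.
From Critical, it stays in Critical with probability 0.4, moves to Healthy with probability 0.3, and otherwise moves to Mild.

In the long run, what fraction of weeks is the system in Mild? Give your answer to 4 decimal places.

Let the stationary distribution be π with π = πP and π_1 + π_2 + π_3 = 1.
π_1 = 0.22·π_1 + 0.26·π_2 + 0.3·π_3
π_2 = 0.34·π_1 + 0.46·π_2 + 0.3·π_3
Solving with the normalization constraint gives π = (0.2641, 0.3697, 0.3662).
So the stationary probability of Mild is 0.3697.

0.3697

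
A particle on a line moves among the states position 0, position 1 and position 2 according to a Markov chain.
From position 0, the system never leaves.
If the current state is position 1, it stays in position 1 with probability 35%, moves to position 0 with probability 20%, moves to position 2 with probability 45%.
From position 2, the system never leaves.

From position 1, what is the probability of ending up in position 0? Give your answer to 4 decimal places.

0.3077

Let h(s) be the probability of absorption at position 0 starting from transient state s. Then h(position 0) = 1 and h(position 2) = 0. By first-step analysis:
h(position 1) = 0.2·1 + 0.35·h(position 1) + 0.45·0
Solving: h(position 1) = 0.3077.
Starting from position 1, the probability is 0.3077.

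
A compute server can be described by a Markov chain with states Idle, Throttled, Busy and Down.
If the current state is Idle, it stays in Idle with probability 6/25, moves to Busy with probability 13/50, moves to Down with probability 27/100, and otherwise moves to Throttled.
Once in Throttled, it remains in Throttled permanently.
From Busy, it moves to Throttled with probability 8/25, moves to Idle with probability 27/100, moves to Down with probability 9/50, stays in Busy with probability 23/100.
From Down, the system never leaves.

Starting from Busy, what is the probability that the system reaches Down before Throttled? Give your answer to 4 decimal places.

Let h(s) be the probability of absorption at Down starting from transient state s. Then h(Down) = 1 and h(Throttled) = 0. By first-step analysis:
h(Idle) = 0.24·h(Idle) + 0.23·0 + 0.26·h(Busy) + 0.27·1
h(Busy) = 0.27·h(Idle) + 0.32·0 + 0.23·h(Busy) + 0.18·1
Solving: h(Idle) = 0.4946, h(Busy) = 0.4072.
Starting from Busy, the probability is 0.4072.

0.4072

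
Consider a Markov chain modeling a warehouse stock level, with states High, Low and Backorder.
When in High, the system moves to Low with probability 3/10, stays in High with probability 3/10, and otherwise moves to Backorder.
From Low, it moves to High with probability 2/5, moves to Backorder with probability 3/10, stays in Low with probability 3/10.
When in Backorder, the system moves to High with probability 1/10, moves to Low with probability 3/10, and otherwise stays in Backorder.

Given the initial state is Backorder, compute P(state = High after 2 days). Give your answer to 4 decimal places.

Sum over the intermediate state after 1 day:
P = P(Backorder→High)·P(High→High) + P(Backorder→Low)·P(Low→High) + P(Backorder→Backorder)·P(Backorder→High)
  = 0.1×0.3 + 0.3×0.4 + 0.6×0.1
  = 0.0300 + 0.1200 + 0.0600 = 0.2100

0.2100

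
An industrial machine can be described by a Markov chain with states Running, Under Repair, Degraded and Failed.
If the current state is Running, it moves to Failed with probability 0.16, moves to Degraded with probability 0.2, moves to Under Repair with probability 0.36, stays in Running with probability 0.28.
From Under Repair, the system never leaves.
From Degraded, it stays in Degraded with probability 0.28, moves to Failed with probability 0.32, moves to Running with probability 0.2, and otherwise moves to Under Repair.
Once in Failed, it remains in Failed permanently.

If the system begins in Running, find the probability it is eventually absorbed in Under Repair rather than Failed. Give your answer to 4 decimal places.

0.6254

Let h(s) be the probability of absorption at Under Repair starting from transient state s. Then h(Under Repair) = 1 and h(Failed) = 0. By first-step analysis:
h(Running) = 0.28·h(Running) + 0.36·1 + 0.2·h(Degraded) + 0.16·0
h(Degraded) = 0.2·h(Running) + 0.2·1 + 0.28·h(Degraded) + 0.32·0
Solving: h(Running) = 0.6254, h(Degraded) = 0.4515.
Starting from Running, the probability is 0.6254.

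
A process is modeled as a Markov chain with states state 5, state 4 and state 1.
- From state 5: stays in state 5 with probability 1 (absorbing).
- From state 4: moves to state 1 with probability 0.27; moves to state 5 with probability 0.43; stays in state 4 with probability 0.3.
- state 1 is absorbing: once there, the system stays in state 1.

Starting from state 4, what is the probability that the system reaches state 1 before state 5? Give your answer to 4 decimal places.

0.3857

Let h(s) be the probability of absorption at state 1 starting from transient state s. Then h(state 1) = 1 and h(state 5) = 0. By first-step analysis:
h(state 4) = 0.43·0 + 0.3·h(state 4) + 0.27·1
Solving: h(state 4) = 0.3857.
Starting from state 4, the probability is 0.3857.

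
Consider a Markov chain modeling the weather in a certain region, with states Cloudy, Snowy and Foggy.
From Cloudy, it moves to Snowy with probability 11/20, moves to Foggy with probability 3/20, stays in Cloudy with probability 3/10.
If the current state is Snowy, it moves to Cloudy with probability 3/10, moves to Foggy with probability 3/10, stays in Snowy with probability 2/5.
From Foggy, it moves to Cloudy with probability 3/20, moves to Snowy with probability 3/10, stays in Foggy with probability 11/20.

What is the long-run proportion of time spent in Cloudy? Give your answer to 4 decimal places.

0.2474

Let the stationary distribution be π with π = πP and π_1 + π_2 + π_3 = 1.
π_1 = 0.3·π_1 + 0.3·π_2 + 0.15·π_3
π_2 = 0.55·π_1 + 0.4·π_2 + 0.3·π_3
Solving with the normalization constraint gives π = (0.2474, 0.4021, 0.3505).
So the stationary probability of Cloudy is 0.2474.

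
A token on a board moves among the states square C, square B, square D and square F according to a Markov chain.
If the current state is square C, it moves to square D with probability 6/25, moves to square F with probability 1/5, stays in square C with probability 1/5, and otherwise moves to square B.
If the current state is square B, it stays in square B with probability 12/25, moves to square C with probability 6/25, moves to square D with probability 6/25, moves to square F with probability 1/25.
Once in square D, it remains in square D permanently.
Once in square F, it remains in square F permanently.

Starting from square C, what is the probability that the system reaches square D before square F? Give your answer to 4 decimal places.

0.6408

Let h(s) be the probability of absorption at square D starting from transient state s. Then h(square D) = 1 and h(square F) = 0. By first-step analysis:
h(square C) = 0.2·h(square C) + 0.36·h(square B) + 0.24·1 + 0.2·0
h(square B) = 0.24·h(square C) + 0.48·h(square B) + 0.24·1 + 0.04·0
Solving: h(square C) = 0.6408, h(square B) = 0.7573.
Starting from square C, the probability is 0.6408.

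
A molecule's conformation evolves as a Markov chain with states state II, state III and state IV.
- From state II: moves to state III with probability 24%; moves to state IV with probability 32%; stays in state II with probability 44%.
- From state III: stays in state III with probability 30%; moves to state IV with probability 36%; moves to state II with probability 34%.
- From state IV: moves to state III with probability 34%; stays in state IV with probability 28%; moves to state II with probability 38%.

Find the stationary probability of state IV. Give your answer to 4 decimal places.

Let the stationary distribution be π with π = πP and π_1 + π_2 + π_3 = 1.
π_1 = 0.44·π_1 + 0.34·π_2 + 0.38·π_3
π_2 = 0.24·π_1 + 0.3·π_2 + 0.34·π_3
Solving with the normalization constraint gives π = (0.3919, 0.2892, 0.3188).
So the stationary probability of state IV is 0.3188.

0.3188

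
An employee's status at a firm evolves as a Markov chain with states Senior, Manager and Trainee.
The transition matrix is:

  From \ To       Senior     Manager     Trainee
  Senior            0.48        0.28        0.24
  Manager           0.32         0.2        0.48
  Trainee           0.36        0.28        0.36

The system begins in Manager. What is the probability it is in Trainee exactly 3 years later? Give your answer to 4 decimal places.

Propagate the distribution vector 3 years from Manager.
After 0 years: (0.0000, 1.0000, 0.0000)
After 1 year: (0.3200, 0.2000, 0.4800)
After 2 years: (0.3904, 0.2640, 0.3456)
After 3 years: (0.3963, 0.2589, 0.3448)
P(in Trainee after 3 years) = 0.3448

0.3448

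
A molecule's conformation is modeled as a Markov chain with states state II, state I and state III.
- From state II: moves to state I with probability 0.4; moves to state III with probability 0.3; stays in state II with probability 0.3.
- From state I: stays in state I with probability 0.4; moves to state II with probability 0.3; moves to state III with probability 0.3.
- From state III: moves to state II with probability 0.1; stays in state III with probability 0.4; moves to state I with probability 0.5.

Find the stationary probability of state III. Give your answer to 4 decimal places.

0.3333

Let the stationary distribution be π with π = πP and π_1 + π_2 + π_3 = 1.
π_1 = 0.3·π_1 + 0.3·π_2 + 0.1·π_3
π_2 = 0.4·π_1 + 0.4·π_2 + 0.5·π_3
Solving with the normalization constraint gives π = (0.2333, 0.4333, 0.3333).
So the stationary probability of state III is 0.3333.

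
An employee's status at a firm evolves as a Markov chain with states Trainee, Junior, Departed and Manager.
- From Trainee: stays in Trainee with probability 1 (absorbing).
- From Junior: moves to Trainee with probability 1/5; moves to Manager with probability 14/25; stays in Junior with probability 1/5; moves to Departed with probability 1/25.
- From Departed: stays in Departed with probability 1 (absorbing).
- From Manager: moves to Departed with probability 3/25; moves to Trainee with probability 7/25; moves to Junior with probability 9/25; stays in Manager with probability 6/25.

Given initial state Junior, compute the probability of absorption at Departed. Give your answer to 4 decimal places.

Let h(s) be the probability of absorption at Departed starting from transient state s. Then h(Departed) = 1 and h(Trainee) = 0. By first-step analysis:
h(Junior) = 0.2·0 + 0.2·h(Junior) + 0.04·1 + 0.56·h(Manager)
h(Manager) = 0.28·0 + 0.36·h(Junior) + 0.12·1 + 0.24·h(Manager)
Solving: h(Junior) = 0.2402, h(Manager) = 0.2717.
Starting from Junior, the probability is 0.2402.

0.2402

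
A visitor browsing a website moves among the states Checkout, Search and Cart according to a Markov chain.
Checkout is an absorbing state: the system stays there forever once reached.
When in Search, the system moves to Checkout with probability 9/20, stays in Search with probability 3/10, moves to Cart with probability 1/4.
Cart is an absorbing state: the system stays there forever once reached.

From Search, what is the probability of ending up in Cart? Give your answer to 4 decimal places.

0.3571

Let h(s) be the probability of absorption at Cart starting from transient state s. Then h(Cart) = 1 and h(Checkout) = 0. By first-step analysis:
h(Search) = 0.45·0 + 0.3·h(Search) + 0.25·1
Solving: h(Search) = 0.3571.
Starting from Search, the probability is 0.3571.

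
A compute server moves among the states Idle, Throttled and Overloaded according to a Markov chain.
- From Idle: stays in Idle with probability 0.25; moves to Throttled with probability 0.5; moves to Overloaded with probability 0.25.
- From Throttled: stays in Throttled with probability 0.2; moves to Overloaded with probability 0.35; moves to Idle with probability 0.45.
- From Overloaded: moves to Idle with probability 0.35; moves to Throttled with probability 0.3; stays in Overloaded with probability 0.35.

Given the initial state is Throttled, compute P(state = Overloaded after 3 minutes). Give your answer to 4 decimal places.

Propagate the distribution vector 3 minutes from Throttled.
After 0 minutes: (0.0000, 1.0000, 0.0000)
After 1 minute: (0.4500, 0.2000, 0.3500)
After 2 minutes: (0.3250, 0.3700, 0.3050)
After 3 minutes: (0.3545, 0.3280, 0.3175)
P(in Overloaded after 3 minutes) = 0.3175

0.3175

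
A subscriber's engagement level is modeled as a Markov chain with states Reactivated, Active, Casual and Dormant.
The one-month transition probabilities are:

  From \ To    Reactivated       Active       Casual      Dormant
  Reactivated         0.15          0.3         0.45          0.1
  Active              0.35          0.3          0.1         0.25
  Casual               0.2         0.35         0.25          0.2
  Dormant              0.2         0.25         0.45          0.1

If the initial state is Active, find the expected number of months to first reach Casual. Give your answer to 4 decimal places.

Let t(s) be the expected number of months to first reach Casual from state s, with t(Casual) = 0. Conditioning on the first month:
t(Reactivated) = 1 + 0.15·t(Reactivated) + 0.3·t(Active) + 0.1·t(Dormant)
t(Active) = 1 + 0.35·t(Reactivated) + 0.3·t(Active) + 0.25·t(Dormant)
t(Dormant) = 1 + 0.2·t(Reactivated) + 0.25·t(Active) + 0.1·t(Dormant)
Solving: t(Reactivated) = 2.8775, t(Active) = 3.8772, t(Dormant) = 2.8276.
Expected months from Active to Casual: 3.8772.

3.8772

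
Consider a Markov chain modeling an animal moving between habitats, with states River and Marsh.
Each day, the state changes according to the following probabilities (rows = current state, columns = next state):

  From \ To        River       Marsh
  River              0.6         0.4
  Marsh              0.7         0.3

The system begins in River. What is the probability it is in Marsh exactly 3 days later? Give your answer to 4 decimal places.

Propagate the distribution vector 3 days from River.
After 0 days: (1.0000, 0.0000)
After 1 day: (0.6000, 0.4000)
After 2 days: (0.6400, 0.3600)
After 3 days: (0.6360, 0.3640)
P(in Marsh after 3 days) = 0.3640

0.3640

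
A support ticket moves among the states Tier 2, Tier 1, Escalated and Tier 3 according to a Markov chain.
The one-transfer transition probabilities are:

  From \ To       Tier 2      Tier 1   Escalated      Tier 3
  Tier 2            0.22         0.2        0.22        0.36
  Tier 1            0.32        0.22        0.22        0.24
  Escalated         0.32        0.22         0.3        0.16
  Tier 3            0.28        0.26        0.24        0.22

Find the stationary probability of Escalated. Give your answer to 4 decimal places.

Let the stationary distribution be π with π = πP and π_1 + π_2 + π_3 + π_4 = 1.
π_1 = 0.22·π_1 + 0.32·π_2 + 0.32·π_3 + 0.28·π_4
π_2 = 0.2·π_1 + 0.22·π_2 + 0.22·π_3 + 0.26·π_4
π_3 = 0.22·π_1 + 0.22·π_2 + 0.3·π_3 + 0.24·π_4
Solving with the normalization constraint gives π = (0.2818, 0.2243, 0.2445, 0.2493).
So the stationary probability of Escalated is 0.2445.

0.2445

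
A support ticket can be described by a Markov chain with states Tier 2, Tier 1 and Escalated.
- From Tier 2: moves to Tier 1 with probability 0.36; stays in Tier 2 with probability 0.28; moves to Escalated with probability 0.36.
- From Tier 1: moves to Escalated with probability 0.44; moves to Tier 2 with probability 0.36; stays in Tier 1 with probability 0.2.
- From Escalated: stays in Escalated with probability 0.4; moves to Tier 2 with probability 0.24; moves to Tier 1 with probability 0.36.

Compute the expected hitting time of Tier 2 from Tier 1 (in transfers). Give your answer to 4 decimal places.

3.2338

Let t(s) be the expected number of transfers to first reach Tier 2 from state s, with t(Tier 2) = 0. Conditioning on the first transfer:
t(Tier 1) = 1 + 0.2·t(Tier 1) + 0.44·t(Escalated)
t(Escalated) = 1 + 0.36·t(Tier 1) + 0.4·t(Escalated)
Solving: t(Tier 1) = 3.2338, t(Escalated) = 3.6070.
Expected transfers from Tier 1 to Tier 2: 3.2338.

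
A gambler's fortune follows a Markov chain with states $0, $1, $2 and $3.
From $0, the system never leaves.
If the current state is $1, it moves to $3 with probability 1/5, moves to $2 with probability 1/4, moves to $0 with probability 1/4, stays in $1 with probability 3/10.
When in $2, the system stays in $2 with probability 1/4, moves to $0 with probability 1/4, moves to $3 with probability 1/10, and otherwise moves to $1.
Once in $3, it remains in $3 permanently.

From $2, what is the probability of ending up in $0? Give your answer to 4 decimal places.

0.6471

Let h(s) be the probability of absorption at $0 starting from transient state s. Then h($0) = 1 and h($3) = 0. By first-step analysis:
h($1) = 0.25·1 + 0.3·h($1) + 0.25·h($2) + 0.2·0
h($2) = 0.25·1 + 0.4·h($1) + 0.25·h($2) + 0.1·0
Solving: h($1) = 0.5882, h($2) = 0.6471.
Starting from $2, the probability is 0.6471.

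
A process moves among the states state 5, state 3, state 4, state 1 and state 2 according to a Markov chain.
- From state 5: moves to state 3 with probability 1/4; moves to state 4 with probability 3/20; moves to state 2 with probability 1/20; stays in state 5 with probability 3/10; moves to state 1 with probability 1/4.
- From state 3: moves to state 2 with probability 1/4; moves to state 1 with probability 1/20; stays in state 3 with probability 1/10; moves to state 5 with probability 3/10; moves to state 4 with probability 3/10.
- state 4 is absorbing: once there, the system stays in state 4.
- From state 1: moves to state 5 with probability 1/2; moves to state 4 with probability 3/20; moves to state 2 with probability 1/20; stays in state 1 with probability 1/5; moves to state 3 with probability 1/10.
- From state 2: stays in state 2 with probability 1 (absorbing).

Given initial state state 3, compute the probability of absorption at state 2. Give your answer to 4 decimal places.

0.4057

Let h(s) be the probability of absorption at state 2 starting from transient state s. Then h(state 2) = 1 and h(state 4) = 0. By first-step analysis:
h(state 5) = 0.3·h(state 5) + 0.25·h(state 3) + 0.15·0 + 0.25·h(state 1) + 0.05·1
h(state 3) = 0.3·h(state 5) + 0.1·h(state 3) + 0.3·0 + 0.05·h(state 1) + 0.25·1
h(state 1) = 0.5·h(state 5) + 0.1·h(state 3) + 0.15·0 + 0.2·h(state 1) + 0.05·1
Solving: h(state 5) = 0.3305, h(state 3) = 0.4057, h(state 1) = 0.3198.
Starting from state 3, the probability is 0.4057.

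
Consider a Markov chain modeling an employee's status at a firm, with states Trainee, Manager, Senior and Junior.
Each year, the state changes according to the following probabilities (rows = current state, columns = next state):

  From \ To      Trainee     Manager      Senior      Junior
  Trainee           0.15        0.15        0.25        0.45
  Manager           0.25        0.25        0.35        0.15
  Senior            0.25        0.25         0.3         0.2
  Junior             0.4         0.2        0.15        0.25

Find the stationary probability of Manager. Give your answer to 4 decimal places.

0.2102

Let the stationary distribution be π with π = πP and π_1 + π_2 + π_3 + π_4 = 1.
π_1 = 0.15·π_1 + 0.25·π_2 + 0.25·π_3 + 0.4·π_4
π_2 = 0.15·π_1 + 0.25·π_2 + 0.25·π_3 + 0.2·π_4
π_3 = 0.25·π_1 + 0.35·π_2 + 0.3·π_3 + 0.15·π_4
Solving with the normalization constraint gives π = (0.2639, 0.2102, 0.2570, 0.2689).
So the stationary probability of Manager is 0.2102.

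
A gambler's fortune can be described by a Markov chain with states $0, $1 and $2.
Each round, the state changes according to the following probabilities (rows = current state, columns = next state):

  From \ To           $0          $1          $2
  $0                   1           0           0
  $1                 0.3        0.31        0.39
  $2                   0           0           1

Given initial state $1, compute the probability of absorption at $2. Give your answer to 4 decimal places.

0.5652

Let h(s) be the probability of absorption at $2 starting from transient state s. Then h($2) = 1 and h($0) = 0. By first-step analysis:
h($1) = 0.3·0 + 0.31·h($1) + 0.39·1
Solving: h($1) = 0.5652.
Starting from $1, the probability is 0.5652.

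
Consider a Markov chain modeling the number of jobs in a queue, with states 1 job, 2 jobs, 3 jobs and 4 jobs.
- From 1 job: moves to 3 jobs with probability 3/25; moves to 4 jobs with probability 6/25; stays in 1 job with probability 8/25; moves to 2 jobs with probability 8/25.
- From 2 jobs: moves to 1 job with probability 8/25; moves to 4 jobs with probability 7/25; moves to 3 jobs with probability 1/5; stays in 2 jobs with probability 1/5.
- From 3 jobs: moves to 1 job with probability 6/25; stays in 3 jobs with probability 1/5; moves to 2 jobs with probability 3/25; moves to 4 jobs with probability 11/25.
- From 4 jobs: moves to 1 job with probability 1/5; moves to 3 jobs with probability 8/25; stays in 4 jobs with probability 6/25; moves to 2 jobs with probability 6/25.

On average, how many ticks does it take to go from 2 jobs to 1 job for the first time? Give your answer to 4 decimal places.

Let t(s) be the expected number of ticks to first reach 1 job from state s, with t(1 job) = 0. Conditioning on the first tick:
t(2 jobs) = 1 + 0.2·t(2 jobs) + 0.2·t(3 jobs) + 0.28·t(4 jobs)
t(3 jobs) = 1 + 0.12·t(2 jobs) + 0.2·t(3 jobs) + 0.44·t(4 jobs)
t(4 jobs) = 1 + 0.24·t(2 jobs) + 0.32·t(3 jobs) + 0.24·t(4 jobs)
Solving: t(2 jobs) = 3.7823, t(3 jobs) = 4.1617, t(4 jobs) = 4.2625.
Expected ticks from 2 jobs to 1 job: 3.7823.

3.7823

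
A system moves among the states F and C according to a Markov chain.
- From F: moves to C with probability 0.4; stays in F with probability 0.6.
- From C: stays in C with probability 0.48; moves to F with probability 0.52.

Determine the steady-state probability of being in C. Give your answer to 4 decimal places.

0.4348

Let the stationary distribution be π with π = πP and π_1 + π_2 = 1.
π_1 = 0.6·π_1 + 0.52·π_2
Solving with the normalization constraint gives π = (0.5652, 0.4348).
So the stationary probability of C is 0.4348.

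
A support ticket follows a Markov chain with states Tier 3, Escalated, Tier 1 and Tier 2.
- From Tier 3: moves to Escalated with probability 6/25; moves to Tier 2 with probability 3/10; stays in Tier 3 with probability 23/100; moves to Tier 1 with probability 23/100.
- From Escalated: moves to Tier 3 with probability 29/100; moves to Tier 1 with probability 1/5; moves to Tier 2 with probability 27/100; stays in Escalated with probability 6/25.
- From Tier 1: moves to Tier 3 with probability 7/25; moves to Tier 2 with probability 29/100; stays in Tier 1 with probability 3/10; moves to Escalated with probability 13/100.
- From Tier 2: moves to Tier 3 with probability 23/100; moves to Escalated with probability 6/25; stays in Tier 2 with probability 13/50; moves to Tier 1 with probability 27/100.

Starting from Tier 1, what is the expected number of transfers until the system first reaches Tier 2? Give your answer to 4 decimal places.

3.4590

Let t(s) be the expected number of transfers to first reach Tier 2 from state s, with t(Tier 2) = 0. Conditioning on the first transfer:
t(Tier 3) = 1 + 0.23·t(Tier 3) + 0.24·t(Escalated) + 0.23·t(Tier 1)
t(Escalated) = 1 + 0.29·t(Tier 3) + 0.24·t(Escalated) + 0.2·t(Tier 1)
t(Tier 1) = 1 + 0.28·t(Tier 3) + 0.13·t(Escalated) + 0.3·t(Tier 1)
Solving: t(Tier 3) = 3.4342, t(Escalated) = 3.5365, t(Tier 1) = 3.4590.
Expected transfers from Tier 1 to Tier 2: 3.4590.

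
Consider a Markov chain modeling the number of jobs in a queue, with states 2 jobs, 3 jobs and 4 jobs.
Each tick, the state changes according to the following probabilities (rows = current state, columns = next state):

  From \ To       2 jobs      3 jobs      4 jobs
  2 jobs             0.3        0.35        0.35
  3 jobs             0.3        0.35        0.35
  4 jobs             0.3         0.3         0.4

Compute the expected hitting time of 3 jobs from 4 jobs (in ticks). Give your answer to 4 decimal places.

3.1746

Let t(s) be the expected number of ticks to first reach 3 jobs from state s, with t(3 jobs) = 0. Conditioning on the first tick:
t(2 jobs) = 1 + 0.3·t(2 jobs) + 0.35·t(4 jobs)
t(4 jobs) = 1 + 0.3·t(2 jobs) + 0.4·t(4 jobs)
Solving: t(2 jobs) = 3.0159, t(4 jobs) = 3.1746.
Expected ticks from 4 jobs to 3 jobs: 3.1746.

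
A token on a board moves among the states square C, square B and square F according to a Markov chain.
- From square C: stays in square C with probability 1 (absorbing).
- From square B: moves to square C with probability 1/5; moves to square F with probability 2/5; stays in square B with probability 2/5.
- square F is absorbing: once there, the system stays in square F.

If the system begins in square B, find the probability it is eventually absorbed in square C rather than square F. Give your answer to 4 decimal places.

0.3333

Let h(s) be the probability of absorption at square C starting from transient state s. Then h(square C) = 1 and h(square F) = 0. By first-step analysis:
h(square B) = 0.2·1 + 0.4·h(square B) + 0.4·0
Solving: h(square B) = 0.3333.
Starting from square B, the probability is 0.3333.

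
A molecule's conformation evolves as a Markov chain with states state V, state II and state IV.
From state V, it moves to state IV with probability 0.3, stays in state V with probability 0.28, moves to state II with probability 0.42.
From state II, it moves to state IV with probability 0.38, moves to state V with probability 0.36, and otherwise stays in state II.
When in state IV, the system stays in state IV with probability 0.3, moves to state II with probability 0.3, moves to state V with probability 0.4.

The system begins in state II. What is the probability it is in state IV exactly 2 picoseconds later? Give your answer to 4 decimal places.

0.3208

Sum over the intermediate state after 1 picosecond:
P = P(state II→state V)·P(state V→state IV) + P(state II→state II)·P(state II→state IV) + P(state II→state IV)·P(state IV→state IV)
  = 0.36×0.3 + 0.26×0.38 + 0.38×0.3
  = 0.1080 + 0.0988 + 0.1140 = 0.3208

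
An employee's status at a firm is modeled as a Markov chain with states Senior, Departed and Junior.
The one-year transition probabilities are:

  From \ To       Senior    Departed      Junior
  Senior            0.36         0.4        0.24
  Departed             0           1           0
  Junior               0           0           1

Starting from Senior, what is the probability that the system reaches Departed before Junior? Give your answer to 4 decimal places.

0.6250

Let h(s) be the probability of absorption at Departed starting from transient state s. Then h(Departed) = 1 and h(Junior) = 0. By first-step analysis:
h(Senior) = 0.36·h(Senior) + 0.4·1 + 0.24·0
Solving: h(Senior) = 0.6250.
Starting from Senior, the probability is 0.6250.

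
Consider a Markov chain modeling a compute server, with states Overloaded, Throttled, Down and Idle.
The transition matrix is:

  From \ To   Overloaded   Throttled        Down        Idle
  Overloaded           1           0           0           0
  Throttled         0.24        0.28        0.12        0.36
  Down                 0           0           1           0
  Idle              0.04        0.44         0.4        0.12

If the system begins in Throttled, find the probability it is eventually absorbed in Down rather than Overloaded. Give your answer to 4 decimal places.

Let h(s) be the probability of absorption at Down starting from transient state s. Then h(Down) = 1 and h(Overloaded) = 0. By first-step analysis:
h(Throttled) = 0.24·0 + 0.28·h(Throttled) + 0.12·1 + 0.36·h(Idle)
h(Idle) = 0.04·0 + 0.44·h(Throttled) + 0.4·1 + 0.12·h(Idle)
Solving: h(Throttled) = 0.5253, h(Idle) = 0.7172.
Starting from Throttled, the probability is 0.5253.

0.5253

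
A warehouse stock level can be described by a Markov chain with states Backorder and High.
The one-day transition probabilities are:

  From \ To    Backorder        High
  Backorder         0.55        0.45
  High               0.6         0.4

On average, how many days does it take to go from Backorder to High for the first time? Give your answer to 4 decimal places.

2.2222

Let t(s) be the expected number of days to first reach High from state s, with t(High) = 0. Conditioning on the first day:
t(Backorder) = 1 + 0.55·t(Backorder)
Solving: t(Backorder) = 2.2222.
Expected days from Backorder to High: 2.2222.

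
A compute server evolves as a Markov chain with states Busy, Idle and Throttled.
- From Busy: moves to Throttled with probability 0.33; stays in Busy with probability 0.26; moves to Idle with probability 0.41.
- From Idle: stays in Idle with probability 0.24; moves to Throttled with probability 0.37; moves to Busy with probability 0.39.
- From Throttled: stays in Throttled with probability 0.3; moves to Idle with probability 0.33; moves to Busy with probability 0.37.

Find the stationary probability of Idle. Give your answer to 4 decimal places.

Let the stationary distribution be π with π = πP and π_1 + π_2 + π_3 = 1.
π_1 = 0.26·π_1 + 0.39·π_2 + 0.37·π_3
π_2 = 0.41·π_1 + 0.24·π_2 + 0.33·π_3
Solving with the normalization constraint gives π = (0.3392, 0.3277, 0.3331).
So the stationary probability of Idle is 0.3277.

0.3277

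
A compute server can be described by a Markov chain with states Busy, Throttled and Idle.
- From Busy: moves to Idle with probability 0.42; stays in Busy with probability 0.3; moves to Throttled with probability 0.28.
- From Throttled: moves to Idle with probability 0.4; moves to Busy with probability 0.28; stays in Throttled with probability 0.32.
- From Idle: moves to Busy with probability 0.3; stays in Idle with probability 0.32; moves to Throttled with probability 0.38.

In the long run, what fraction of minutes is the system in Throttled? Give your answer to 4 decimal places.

Let the stationary distribution be π with π = πP and π_1 + π_2 + π_3 = 1.
π_1 = 0.3·π_1 + 0.28·π_2 + 0.3·π_3
π_2 = 0.28·π_1 + 0.32·π_2 + 0.38·π_3
Solving with the normalization constraint gives π = (0.2934, 0.3308, 0.3758).
So the stationary probability of Throttled is 0.3308.

0.3308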